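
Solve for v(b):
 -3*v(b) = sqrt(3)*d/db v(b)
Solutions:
 v(b) = C1*exp(-sqrt(3)*b)


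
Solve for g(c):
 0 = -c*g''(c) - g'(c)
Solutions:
 g(c) = C1 + C2*log(c)


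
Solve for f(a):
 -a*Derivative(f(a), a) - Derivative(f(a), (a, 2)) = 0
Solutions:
 f(a) = C1 + C2*erf(sqrt(2)*a/2)


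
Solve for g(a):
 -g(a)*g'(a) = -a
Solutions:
 g(a) = -sqrt(C1 + a^2)
 g(a) = sqrt(C1 + a^2)


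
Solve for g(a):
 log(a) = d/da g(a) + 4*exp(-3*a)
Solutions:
 g(a) = C1 + a*log(a) - a + 4*exp(-3*a)/3


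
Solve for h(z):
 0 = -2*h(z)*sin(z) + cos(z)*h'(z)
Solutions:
 h(z) = C1/cos(z)^2


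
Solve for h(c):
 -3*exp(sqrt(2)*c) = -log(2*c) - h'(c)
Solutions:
 h(c) = C1 - c*log(c) + c*(1 - log(2)) + 3*sqrt(2)*exp(sqrt(2)*c)/2


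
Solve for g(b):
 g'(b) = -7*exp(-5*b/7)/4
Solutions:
 g(b) = C1 + 49*exp(-5*b/7)/20


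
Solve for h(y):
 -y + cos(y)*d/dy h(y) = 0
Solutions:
 h(y) = C1 + Integral(y/cos(y), y)


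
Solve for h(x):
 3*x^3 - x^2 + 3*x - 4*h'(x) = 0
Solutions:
 h(x) = C1 + 3*x^4/16 - x^3/12 + 3*x^2/8


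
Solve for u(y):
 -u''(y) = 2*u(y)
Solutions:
 u(y) = C1*sin(sqrt(2)*y) + C2*cos(sqrt(2)*y)


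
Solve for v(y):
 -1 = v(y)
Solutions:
 v(y) = -1


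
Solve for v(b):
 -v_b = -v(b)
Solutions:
 v(b) = C1*exp(b)


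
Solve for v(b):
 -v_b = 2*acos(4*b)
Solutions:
 v(b) = C1 - 2*b*acos(4*b) + sqrt(1 - 16*b^2)/2


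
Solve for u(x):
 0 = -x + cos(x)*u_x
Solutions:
 u(x) = C1 + Integral(x/cos(x), x)


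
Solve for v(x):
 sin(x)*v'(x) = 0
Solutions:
 v(x) = C1


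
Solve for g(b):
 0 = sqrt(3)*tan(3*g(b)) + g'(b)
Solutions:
 g(b) = -asin(C1*exp(-3*sqrt(3)*b))/3 + pi/3
 g(b) = asin(C1*exp(-3*sqrt(3)*b))/3


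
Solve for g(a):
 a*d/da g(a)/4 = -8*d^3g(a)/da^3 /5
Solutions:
 g(a) = C1 + Integral(C2*airyai(-10^(1/3)*a/4) + C3*airybi(-10^(1/3)*a/4), a)


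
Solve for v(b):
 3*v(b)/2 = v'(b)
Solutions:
 v(b) = C1*exp(3*b/2)


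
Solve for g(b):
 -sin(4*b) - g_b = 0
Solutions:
 g(b) = C1 + cos(4*b)/4


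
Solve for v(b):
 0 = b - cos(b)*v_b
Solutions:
 v(b) = C1 + Integral(b/cos(b), b)


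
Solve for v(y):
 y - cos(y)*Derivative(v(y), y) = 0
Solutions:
 v(y) = C1 + Integral(y/cos(y), y)


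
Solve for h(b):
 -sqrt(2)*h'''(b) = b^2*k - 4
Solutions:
 h(b) = C1 + C2*b + C3*b^2 - sqrt(2)*b^5*k/120 + sqrt(2)*b^3/3


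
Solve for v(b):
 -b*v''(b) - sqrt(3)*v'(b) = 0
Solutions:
 v(b) = C1 + C2*b^(1 - sqrt(3))


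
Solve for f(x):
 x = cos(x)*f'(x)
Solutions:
 f(x) = C1 + Integral(x/cos(x), x)


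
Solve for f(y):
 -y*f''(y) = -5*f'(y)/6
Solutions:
 f(y) = C1 + C2*y^(11/6)


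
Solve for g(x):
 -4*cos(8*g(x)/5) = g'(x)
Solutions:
 4*x - 5*log(sin(8*g(x)/5) - 1)/16 + 5*log(sin(8*g(x)/5) + 1)/16 = C1


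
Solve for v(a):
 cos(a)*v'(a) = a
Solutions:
 v(a) = C1 + Integral(a/cos(a), a)


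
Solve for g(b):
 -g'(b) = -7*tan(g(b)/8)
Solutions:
 g(b) = -8*asin(C1*exp(7*b/8)) + 8*pi
 g(b) = 8*asin(C1*exp(7*b/8))


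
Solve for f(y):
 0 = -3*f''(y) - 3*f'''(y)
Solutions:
 f(y) = C1 + C2*y + C3*exp(-y)


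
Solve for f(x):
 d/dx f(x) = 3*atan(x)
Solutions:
 f(x) = C1 + 3*x*atan(x) - 3*log(x^2 + 1)/2


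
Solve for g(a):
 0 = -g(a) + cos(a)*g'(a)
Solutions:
 g(a) = C1*sqrt(sin(a) + 1)/sqrt(sin(a) - 1)


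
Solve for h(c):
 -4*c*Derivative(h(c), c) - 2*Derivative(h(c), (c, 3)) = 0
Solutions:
 h(c) = C1 + Integral(C2*airyai(-2^(1/3)*c) + C3*airybi(-2^(1/3)*c), c)


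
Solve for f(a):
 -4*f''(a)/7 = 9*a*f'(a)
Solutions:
 f(a) = C1 + C2*erf(3*sqrt(14)*a/4)


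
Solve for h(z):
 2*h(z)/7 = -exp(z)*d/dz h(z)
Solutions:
 h(z) = C1*exp(2*exp(-z)/7)


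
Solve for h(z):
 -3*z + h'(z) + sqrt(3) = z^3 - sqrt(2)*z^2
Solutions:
 h(z) = C1 + z^4/4 - sqrt(2)*z^3/3 + 3*z^2/2 - sqrt(3)*z


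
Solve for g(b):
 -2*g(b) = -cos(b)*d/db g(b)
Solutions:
 g(b) = C1*(sin(b) + 1)/(sin(b) - 1)


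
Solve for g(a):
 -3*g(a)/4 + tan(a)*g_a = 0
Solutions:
 g(a) = C1*sin(a)^(3/4)


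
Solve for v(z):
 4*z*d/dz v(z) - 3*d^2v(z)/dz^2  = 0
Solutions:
 v(z) = C1 + C2*erfi(sqrt(6)*z/3)


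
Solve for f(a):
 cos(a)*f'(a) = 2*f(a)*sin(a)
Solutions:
 f(a) = C1/cos(a)^2


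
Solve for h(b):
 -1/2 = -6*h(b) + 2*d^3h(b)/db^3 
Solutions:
 h(b) = C3*exp(3^(1/3)*b) + (C1*sin(3^(5/6)*b/2) + C2*cos(3^(5/6)*b/2))*exp(-3^(1/3)*b/2) + 1/12


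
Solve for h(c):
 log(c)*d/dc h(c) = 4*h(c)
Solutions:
 h(c) = C1*exp(4*li(c))


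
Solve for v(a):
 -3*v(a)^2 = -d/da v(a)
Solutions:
 v(a) = -1/(C1 + 3*a)


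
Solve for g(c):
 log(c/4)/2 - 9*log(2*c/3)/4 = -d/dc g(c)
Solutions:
 g(c) = C1 + 7*c*log(c)/4 - 9*c*log(3)/4 - 7*c/4 + 13*c*log(2)/4


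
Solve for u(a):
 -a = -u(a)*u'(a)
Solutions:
 u(a) = -sqrt(C1 + a^2)
 u(a) = sqrt(C1 + a^2)


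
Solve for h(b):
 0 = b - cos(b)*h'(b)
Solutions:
 h(b) = C1 + Integral(b/cos(b), b)


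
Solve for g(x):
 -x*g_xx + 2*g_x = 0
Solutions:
 g(x) = C1 + C2*x^3


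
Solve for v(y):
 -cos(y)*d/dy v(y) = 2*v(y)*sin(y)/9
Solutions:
 v(y) = C1*cos(y)^(2/9)


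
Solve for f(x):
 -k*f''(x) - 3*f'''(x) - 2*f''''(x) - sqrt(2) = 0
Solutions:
 f(x) = C1 + C2*x + C3*exp(x*(sqrt(9 - 8*k) - 3)/4) + C4*exp(-x*(sqrt(9 - 8*k) + 3)/4) - sqrt(2)*x^2/(2*k)


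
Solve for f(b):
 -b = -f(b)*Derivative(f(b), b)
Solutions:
 f(b) = -sqrt(C1 + b^2)
 f(b) = sqrt(C1 + b^2)


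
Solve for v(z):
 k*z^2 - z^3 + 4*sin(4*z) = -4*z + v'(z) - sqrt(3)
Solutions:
 v(z) = C1 + k*z^3/3 - z^4/4 + 2*z^2 + sqrt(3)*z - cos(4*z)


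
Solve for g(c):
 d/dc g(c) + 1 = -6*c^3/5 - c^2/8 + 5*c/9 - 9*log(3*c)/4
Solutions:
 g(c) = C1 - 3*c^4/10 - c^3/24 + 5*c^2/18 - 9*c*log(c)/4 - 9*c*log(3)/4 + 5*c/4


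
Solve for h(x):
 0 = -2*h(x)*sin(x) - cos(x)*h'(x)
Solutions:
 h(x) = C1*cos(x)^2


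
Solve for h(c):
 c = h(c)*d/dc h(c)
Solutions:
 h(c) = -sqrt(C1 + c^2)
 h(c) = sqrt(C1 + c^2)


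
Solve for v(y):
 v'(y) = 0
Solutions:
 v(y) = C1


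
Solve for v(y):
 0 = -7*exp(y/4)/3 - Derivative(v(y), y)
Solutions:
 v(y) = C1 - 28*exp(y/4)/3


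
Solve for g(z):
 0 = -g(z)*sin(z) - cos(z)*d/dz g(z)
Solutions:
 g(z) = C1*cos(z)


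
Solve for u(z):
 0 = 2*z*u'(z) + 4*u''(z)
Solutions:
 u(z) = C1 + C2*erf(z/2)


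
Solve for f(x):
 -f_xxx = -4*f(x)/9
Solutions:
 f(x) = C3*exp(2^(2/3)*3^(1/3)*x/3) + (C1*sin(2^(2/3)*3^(5/6)*x/6) + C2*cos(2^(2/3)*3^(5/6)*x/6))*exp(-2^(2/3)*3^(1/3)*x/6)


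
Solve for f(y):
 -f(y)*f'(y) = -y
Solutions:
 f(y) = -sqrt(C1 + y^2)
 f(y) = sqrt(C1 + y^2)


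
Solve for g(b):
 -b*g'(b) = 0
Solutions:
 g(b) = C1


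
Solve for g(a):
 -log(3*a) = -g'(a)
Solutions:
 g(a) = C1 + a*log(a) - a + a*log(3)


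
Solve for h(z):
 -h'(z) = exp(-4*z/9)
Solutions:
 h(z) = C1 + 9*exp(-4*z/9)/4


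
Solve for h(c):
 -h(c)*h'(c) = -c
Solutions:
 h(c) = -sqrt(C1 + c^2)
 h(c) = sqrt(C1 + c^2)


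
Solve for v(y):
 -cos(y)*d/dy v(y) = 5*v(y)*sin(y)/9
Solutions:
 v(y) = C1*cos(y)^(5/9)


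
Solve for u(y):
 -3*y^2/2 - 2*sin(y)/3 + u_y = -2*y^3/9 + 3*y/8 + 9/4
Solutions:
 u(y) = C1 - y^4/18 + y^3/2 + 3*y^2/16 + 9*y/4 - 2*cos(y)/3


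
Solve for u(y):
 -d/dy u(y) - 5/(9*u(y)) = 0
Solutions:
 u(y) = -sqrt(C1 - 10*y)/3
 u(y) = sqrt(C1 - 10*y)/3


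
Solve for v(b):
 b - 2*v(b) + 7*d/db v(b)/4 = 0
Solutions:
 v(b) = C1*exp(8*b/7) + b/2 + 7/16


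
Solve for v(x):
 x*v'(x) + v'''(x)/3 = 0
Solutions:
 v(x) = C1 + Integral(C2*airyai(-3^(1/3)*x) + C3*airybi(-3^(1/3)*x), x)


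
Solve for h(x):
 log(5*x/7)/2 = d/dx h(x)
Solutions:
 h(x) = C1 + x*log(x)/2 - x*log(7)/2 - x/2 + x*log(5)/2


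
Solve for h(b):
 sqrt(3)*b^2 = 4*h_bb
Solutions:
 h(b) = C1 + C2*b + sqrt(3)*b^4/48


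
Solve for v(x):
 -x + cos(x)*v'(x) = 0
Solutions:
 v(x) = C1 + Integral(x/cos(x), x)


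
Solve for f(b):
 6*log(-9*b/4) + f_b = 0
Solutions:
 f(b) = C1 - 6*b*log(-b) + 6*b*(-2*log(3) + 1 + 2*log(2))


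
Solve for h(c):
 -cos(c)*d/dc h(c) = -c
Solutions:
 h(c) = C1 + Integral(c/cos(c), c)


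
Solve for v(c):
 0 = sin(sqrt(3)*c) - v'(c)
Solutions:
 v(c) = C1 - sqrt(3)*cos(sqrt(3)*c)/3


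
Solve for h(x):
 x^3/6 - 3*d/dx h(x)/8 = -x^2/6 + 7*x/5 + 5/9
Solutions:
 h(x) = C1 + x^4/9 + 4*x^3/27 - 28*x^2/15 - 40*x/27


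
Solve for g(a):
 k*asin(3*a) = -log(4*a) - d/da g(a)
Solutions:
 g(a) = C1 - a*log(a) - 2*a*log(2) + a - k*(a*asin(3*a) + sqrt(1 - 9*a^2)/3)


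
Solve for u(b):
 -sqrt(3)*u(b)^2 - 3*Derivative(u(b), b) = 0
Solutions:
 u(b) = 3/(C1 + sqrt(3)*b)


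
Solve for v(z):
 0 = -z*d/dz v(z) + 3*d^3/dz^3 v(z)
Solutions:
 v(z) = C1 + Integral(C2*airyai(3^(2/3)*z/3) + C3*airybi(3^(2/3)*z/3), z)


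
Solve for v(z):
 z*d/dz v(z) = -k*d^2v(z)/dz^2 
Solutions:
 v(z) = C1 + C2*sqrt(k)*erf(sqrt(2)*z*sqrt(1/k)/2)


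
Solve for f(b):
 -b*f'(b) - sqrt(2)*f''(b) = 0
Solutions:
 f(b) = C1 + C2*erf(2^(1/4)*b/2)


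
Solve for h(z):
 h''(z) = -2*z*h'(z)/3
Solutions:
 h(z) = C1 + C2*erf(sqrt(3)*z/3)


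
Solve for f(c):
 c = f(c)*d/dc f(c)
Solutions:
 f(c) = -sqrt(C1 + c^2)
 f(c) = sqrt(C1 + c^2)


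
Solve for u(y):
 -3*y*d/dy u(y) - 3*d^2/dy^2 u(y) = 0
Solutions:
 u(y) = C1 + C2*erf(sqrt(2)*y/2)


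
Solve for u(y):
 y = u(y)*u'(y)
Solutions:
 u(y) = -sqrt(C1 + y^2)
 u(y) = sqrt(C1 + y^2)


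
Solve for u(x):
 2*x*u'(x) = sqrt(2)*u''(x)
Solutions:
 u(x) = C1 + C2*erfi(2^(3/4)*x/2)


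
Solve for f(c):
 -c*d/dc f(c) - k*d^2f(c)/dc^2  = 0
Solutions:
 f(c) = C1 + C2*sqrt(k)*erf(sqrt(2)*c*sqrt(1/k)/2)


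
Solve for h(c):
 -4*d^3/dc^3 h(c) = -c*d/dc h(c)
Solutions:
 h(c) = C1 + Integral(C2*airyai(2^(1/3)*c/2) + C3*airybi(2^(1/3)*c/2), c)


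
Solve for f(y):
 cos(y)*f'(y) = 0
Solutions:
 f(y) = C1


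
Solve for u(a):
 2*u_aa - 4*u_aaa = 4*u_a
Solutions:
 u(a) = C1 + (C2*sin(sqrt(15)*a/4) + C3*cos(sqrt(15)*a/4))*exp(a/4)


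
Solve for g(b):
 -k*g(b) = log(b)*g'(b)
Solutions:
 g(b) = C1*exp(-k*li(b))


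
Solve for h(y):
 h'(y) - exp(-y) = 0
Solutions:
 h(y) = C1 - exp(-y)


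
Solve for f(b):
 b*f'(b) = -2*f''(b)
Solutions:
 f(b) = C1 + C2*erf(b/2)


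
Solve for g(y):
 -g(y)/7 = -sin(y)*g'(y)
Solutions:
 g(y) = C1*(cos(y) - 1)^(1/14)/(cos(y) + 1)^(1/14)


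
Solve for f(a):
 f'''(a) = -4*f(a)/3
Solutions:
 f(a) = C3*exp(-6^(2/3)*a/3) + (C1*sin(2^(2/3)*3^(1/6)*a/2) + C2*cos(2^(2/3)*3^(1/6)*a/2))*exp(6^(2/3)*a/6)


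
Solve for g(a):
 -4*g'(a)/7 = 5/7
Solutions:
 g(a) = C1 - 5*a/4


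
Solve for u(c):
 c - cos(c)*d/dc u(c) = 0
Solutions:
 u(c) = C1 + Integral(c/cos(c), c)


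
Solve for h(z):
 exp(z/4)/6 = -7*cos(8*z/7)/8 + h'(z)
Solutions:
 h(z) = C1 + 2*exp(z/4)/3 + 49*sin(8*z/7)/64


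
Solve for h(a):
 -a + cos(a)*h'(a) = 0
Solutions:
 h(a) = C1 + Integral(a/cos(a), a)


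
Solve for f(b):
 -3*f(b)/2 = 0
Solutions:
 f(b) = 0


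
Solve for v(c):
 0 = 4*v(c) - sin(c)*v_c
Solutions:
 v(c) = C1*(cos(c)^2 - 2*cos(c) + 1)/(cos(c)^2 + 2*cos(c) + 1)


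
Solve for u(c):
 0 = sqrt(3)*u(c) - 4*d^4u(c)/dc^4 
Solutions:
 u(c) = C1*exp(-sqrt(2)*3^(1/8)*c/2) + C2*exp(sqrt(2)*3^(1/8)*c/2) + C3*sin(sqrt(2)*3^(1/8)*c/2) + C4*cos(sqrt(2)*3^(1/8)*c/2)


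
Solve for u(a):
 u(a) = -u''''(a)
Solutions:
 u(a) = (C1*sin(sqrt(2)*a/2) + C2*cos(sqrt(2)*a/2))*exp(-sqrt(2)*a/2) + (C3*sin(sqrt(2)*a/2) + C4*cos(sqrt(2)*a/2))*exp(sqrt(2)*a/2)


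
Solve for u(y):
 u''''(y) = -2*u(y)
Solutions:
 u(y) = (C1*sin(2^(3/4)*y/2) + C2*cos(2^(3/4)*y/2))*exp(-2^(3/4)*y/2) + (C3*sin(2^(3/4)*y/2) + C4*cos(2^(3/4)*y/2))*exp(2^(3/4)*y/2)


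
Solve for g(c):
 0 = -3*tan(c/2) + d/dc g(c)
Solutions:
 g(c) = C1 - 6*log(cos(c/2))


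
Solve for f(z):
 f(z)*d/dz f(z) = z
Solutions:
 f(z) = -sqrt(C1 + z^2)
 f(z) = sqrt(C1 + z^2)


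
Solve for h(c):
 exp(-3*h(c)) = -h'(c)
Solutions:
 h(c) = log(C1 - 3*c)/3
 h(c) = log((-3^(1/3) - 3^(5/6)*I)*(C1 - c)^(1/3)/2)
 h(c) = log((-3^(1/3) + 3^(5/6)*I)*(C1 - c)^(1/3)/2)


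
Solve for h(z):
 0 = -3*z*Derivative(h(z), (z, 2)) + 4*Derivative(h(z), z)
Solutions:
 h(z) = C1 + C2*z^(7/3)


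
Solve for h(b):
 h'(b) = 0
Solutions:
 h(b) = C1


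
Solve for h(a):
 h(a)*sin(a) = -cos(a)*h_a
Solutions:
 h(a) = C1*cos(a)


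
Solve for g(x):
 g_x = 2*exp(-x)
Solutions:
 g(x) = C1 - 2*exp(-x)


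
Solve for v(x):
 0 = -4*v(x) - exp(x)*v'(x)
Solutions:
 v(x) = C1*exp(4*exp(-x))


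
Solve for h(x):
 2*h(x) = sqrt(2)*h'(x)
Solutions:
 h(x) = C1*exp(sqrt(2)*x)


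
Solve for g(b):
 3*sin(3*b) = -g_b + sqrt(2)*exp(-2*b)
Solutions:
 g(b) = C1 + cos(3*b) - sqrt(2)*exp(-2*b)/2


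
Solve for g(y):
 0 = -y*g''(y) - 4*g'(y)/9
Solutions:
 g(y) = C1 + C2*y^(5/9)


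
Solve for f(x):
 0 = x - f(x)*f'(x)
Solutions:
 f(x) = -sqrt(C1 + x^2)
 f(x) = sqrt(C1 + x^2)


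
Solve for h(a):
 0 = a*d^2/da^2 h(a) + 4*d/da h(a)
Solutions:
 h(a) = C1 + C2/a^3


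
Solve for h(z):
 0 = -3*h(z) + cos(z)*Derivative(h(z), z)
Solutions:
 h(z) = C1*(sin(z) + 1)^(3/2)/(sin(z) - 1)^(3/2)


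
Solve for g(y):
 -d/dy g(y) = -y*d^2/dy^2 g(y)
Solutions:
 g(y) = C1 + C2*y^2


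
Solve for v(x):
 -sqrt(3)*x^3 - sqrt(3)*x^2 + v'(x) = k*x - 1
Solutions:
 v(x) = C1 + k*x^2/2 + sqrt(3)*x^4/4 + sqrt(3)*x^3/3 - x


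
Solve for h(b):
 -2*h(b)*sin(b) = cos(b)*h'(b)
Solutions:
 h(b) = C1*cos(b)^2


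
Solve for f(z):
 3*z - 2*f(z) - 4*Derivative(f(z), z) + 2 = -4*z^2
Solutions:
 f(z) = C1*exp(-z/2) + 2*z^2 - 13*z/2 + 14


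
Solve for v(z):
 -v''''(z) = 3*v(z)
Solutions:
 v(z) = (C1*sin(sqrt(2)*3^(1/4)*z/2) + C2*cos(sqrt(2)*3^(1/4)*z/2))*exp(-sqrt(2)*3^(1/4)*z/2) + (C3*sin(sqrt(2)*3^(1/4)*z/2) + C4*cos(sqrt(2)*3^(1/4)*z/2))*exp(sqrt(2)*3^(1/4)*z/2)


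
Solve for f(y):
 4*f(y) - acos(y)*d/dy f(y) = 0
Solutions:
 f(y) = C1*exp(4*Integral(1/acos(y), y))


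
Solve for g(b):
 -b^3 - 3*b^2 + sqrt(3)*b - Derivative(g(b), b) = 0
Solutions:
 g(b) = C1 - b^4/4 - b^3 + sqrt(3)*b^2/2


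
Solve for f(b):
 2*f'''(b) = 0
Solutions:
 f(b) = C1 + C2*b + C3*b^2


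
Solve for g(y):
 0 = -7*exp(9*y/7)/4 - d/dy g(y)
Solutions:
 g(y) = C1 - 49*exp(9*y/7)/36


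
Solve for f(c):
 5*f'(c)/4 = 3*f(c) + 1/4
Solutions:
 f(c) = C1*exp(12*c/5) - 1/12


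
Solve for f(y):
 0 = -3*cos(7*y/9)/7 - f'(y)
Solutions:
 f(y) = C1 - 27*sin(7*y/9)/49


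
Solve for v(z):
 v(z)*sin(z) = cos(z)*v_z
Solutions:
 v(z) = C1/cos(z)


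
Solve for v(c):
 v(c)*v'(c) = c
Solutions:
 v(c) = -sqrt(C1 + c^2)
 v(c) = sqrt(C1 + c^2)


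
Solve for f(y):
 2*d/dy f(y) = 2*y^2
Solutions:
 f(y) = C1 + y^3/3


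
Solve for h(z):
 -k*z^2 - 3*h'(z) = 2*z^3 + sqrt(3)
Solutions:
 h(z) = C1 - k*z^3/9 - z^4/6 - sqrt(3)*z/3


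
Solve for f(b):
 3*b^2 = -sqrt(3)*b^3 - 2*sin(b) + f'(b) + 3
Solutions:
 f(b) = C1 + sqrt(3)*b^4/4 + b^3 - 3*b - 2*cos(b)


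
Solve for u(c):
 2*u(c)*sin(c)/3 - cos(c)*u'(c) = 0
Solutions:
 u(c) = C1/cos(c)^(2/3)


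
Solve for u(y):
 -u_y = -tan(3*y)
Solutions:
 u(y) = C1 - log(cos(3*y))/3


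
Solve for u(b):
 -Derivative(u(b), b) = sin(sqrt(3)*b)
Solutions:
 u(b) = C1 + sqrt(3)*cos(sqrt(3)*b)/3


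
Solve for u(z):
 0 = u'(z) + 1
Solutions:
 u(z) = C1 - z


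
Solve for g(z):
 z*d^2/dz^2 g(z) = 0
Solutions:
 g(z) = C1 + C2*z


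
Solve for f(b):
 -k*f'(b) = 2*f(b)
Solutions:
 f(b) = C1*exp(-2*b/k)


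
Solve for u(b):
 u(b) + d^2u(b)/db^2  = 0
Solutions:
 u(b) = C1*sin(b) + C2*cos(b)


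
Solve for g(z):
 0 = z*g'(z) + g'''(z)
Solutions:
 g(z) = C1 + Integral(C2*airyai(-z) + C3*airybi(-z), z)


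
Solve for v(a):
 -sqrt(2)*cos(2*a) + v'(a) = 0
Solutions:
 v(a) = C1 + sqrt(2)*sin(2*a)/2


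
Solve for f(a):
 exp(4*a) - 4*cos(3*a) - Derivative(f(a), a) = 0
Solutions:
 f(a) = C1 + exp(4*a)/4 - 4*sin(3*a)/3


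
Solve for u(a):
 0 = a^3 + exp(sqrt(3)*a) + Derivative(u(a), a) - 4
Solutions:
 u(a) = C1 - a^4/4 + 4*a - sqrt(3)*exp(sqrt(3)*a)/3


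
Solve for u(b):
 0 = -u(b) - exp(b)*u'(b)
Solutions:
 u(b) = C1*exp(exp(-b))


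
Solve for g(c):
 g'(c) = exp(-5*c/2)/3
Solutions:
 g(c) = C1 - 2*exp(-5*c/2)/15


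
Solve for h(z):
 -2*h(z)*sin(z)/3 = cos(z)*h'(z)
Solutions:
 h(z) = C1*cos(z)^(2/3)


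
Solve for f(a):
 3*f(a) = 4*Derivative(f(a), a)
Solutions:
 f(a) = C1*exp(3*a/4)


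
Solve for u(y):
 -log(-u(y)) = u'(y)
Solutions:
 -li(-u(y)) = C1 - y


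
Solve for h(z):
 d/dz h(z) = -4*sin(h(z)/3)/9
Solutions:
 4*z/9 + 3*log(cos(h(z)/3) - 1)/2 - 3*log(cos(h(z)/3) + 1)/2 = C1


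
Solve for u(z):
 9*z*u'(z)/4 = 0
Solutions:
 u(z) = C1


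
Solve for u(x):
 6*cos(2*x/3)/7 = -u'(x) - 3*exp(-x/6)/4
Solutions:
 u(x) = C1 - 9*sin(2*x/3)/7 + 9*exp(-x/6)/2


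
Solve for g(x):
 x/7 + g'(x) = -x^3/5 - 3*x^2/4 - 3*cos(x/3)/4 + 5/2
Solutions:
 g(x) = C1 - x^4/20 - x^3/4 - x^2/14 + 5*x/2 - 9*sin(x/3)/4


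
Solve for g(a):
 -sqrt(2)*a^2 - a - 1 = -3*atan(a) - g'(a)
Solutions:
 g(a) = C1 + sqrt(2)*a^3/3 + a^2/2 - 3*a*atan(a) + a + 3*log(a^2 + 1)/2


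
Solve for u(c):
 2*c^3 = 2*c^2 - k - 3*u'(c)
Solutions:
 u(c) = C1 - c^4/6 + 2*c^3/9 - c*k/3


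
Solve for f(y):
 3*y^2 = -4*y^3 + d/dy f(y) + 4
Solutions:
 f(y) = C1 + y^4 + y^3 - 4*y


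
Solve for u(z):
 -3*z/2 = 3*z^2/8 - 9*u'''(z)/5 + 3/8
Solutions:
 u(z) = C1 + C2*z + C3*z^2 + z^5/288 + 5*z^4/144 + 5*z^3/144


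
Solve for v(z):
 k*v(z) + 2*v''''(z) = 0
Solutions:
 v(z) = C1*exp(-2^(3/4)*z*(-k)^(1/4)/2) + C2*exp(2^(3/4)*z*(-k)^(1/4)/2) + C3*exp(-2^(3/4)*I*z*(-k)^(1/4)/2) + C4*exp(2^(3/4)*I*z*(-k)^(1/4)/2)


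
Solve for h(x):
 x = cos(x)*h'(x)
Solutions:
 h(x) = C1 + Integral(x/cos(x), x)


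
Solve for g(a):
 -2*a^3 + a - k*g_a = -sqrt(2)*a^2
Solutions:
 g(a) = C1 - a^4/(2*k) + sqrt(2)*a^3/(3*k) + a^2/(2*k)


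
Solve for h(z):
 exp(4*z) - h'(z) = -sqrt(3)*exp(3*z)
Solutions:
 h(z) = C1 + exp(4*z)/4 + sqrt(3)*exp(3*z)/3


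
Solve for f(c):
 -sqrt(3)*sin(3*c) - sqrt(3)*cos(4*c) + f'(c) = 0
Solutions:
 f(c) = C1 + sqrt(3)*sin(4*c)/4 - sqrt(3)*cos(3*c)/3


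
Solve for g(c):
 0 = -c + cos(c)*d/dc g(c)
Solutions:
 g(c) = C1 + Integral(c/cos(c), c)


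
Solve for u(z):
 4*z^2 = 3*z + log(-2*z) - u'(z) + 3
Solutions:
 u(z) = C1 - 4*z^3/3 + 3*z^2/2 + z*log(-z) + z*(log(2) + 2)


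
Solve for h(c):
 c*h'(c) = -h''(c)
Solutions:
 h(c) = C1 + C2*erf(sqrt(2)*c/2)


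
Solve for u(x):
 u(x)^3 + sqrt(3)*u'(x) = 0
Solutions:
 u(x) = -sqrt(6)*sqrt(-1/(C1 - sqrt(3)*x))/2
 u(x) = sqrt(6)*sqrt(-1/(C1 - sqrt(3)*x))/2


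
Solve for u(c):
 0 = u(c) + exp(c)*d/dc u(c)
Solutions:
 u(c) = C1*exp(exp(-c))


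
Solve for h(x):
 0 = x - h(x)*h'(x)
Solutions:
 h(x) = -sqrt(C1 + x^2)
 h(x) = sqrt(C1 + x^2)


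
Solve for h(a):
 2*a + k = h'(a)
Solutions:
 h(a) = C1 + a^2 + a*k


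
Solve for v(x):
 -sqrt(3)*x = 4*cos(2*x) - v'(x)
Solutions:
 v(x) = C1 + sqrt(3)*x^2/2 + 2*sin(2*x)


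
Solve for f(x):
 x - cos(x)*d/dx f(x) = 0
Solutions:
 f(x) = C1 + Integral(x/cos(x), x)


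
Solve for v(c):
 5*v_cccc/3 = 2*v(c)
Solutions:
 v(c) = C1*exp(-5^(3/4)*6^(1/4)*c/5) + C2*exp(5^(3/4)*6^(1/4)*c/5) + C3*sin(5^(3/4)*6^(1/4)*c/5) + C4*cos(5^(3/4)*6^(1/4)*c/5)


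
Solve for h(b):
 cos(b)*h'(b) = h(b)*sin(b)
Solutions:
 h(b) = C1/cos(b)


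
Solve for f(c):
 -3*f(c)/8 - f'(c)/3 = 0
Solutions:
 f(c) = C1*exp(-9*c/8)


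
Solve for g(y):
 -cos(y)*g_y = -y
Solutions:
 g(y) = C1 + Integral(y/cos(y), y)


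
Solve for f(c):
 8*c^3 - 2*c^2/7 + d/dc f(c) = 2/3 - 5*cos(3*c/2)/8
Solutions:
 f(c) = C1 - 2*c^4 + 2*c^3/21 + 2*c/3 - 5*sin(3*c/2)/12


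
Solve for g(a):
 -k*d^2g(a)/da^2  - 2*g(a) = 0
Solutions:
 g(a) = C1*exp(-sqrt(2)*a*sqrt(-1/k)) + C2*exp(sqrt(2)*a*sqrt(-1/k))


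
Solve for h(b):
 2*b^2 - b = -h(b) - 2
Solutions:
 h(b) = -2*b^2 + b - 2


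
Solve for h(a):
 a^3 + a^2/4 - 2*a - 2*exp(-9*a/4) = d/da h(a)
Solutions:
 h(a) = C1 + a^4/4 + a^3/12 - a^2 + 8*exp(-9*a/4)/9


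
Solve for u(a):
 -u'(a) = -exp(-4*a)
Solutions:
 u(a) = C1 - exp(-4*a)/4


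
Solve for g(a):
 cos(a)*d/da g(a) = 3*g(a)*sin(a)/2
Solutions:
 g(a) = C1/cos(a)^(3/2)


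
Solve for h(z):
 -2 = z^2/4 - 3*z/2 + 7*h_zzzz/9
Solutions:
 h(z) = C1 + C2*z + C3*z^2 + C4*z^3 - z^6/1120 + 9*z^5/560 - 3*z^4/28


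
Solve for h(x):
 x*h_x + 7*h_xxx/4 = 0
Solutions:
 h(x) = C1 + Integral(C2*airyai(-14^(2/3)*x/7) + C3*airybi(-14^(2/3)*x/7), x)


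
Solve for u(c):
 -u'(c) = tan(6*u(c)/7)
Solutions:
 u(c) = -7*asin(C1*exp(-6*c/7))/6 + 7*pi/6
 u(c) = 7*asin(C1*exp(-6*c/7))/6


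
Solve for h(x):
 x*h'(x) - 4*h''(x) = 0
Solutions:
 h(x) = C1 + C2*erfi(sqrt(2)*x/4)


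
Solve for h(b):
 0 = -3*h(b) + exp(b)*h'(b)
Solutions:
 h(b) = C1*exp(-3*exp(-b))


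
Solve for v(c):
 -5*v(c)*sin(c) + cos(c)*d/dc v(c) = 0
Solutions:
 v(c) = C1/cos(c)^5


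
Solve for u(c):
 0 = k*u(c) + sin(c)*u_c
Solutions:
 u(c) = C1*exp(k*(-log(cos(c) - 1) + log(cos(c) + 1))/2)


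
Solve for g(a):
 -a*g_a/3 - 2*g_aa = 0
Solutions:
 g(a) = C1 + C2*erf(sqrt(3)*a/6)


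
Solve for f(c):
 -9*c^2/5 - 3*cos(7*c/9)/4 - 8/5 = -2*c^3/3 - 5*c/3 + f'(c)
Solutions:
 f(c) = C1 + c^4/6 - 3*c^3/5 + 5*c^2/6 - 8*c/5 - 27*sin(7*c/9)/28


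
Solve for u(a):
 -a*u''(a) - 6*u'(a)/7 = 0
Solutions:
 u(a) = C1 + C2*a^(1/7)


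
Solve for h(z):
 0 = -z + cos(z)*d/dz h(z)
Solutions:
 h(z) = C1 + Integral(z/cos(z), z)


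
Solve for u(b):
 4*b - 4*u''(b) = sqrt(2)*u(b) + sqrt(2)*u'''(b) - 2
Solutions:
 u(b) = C1*exp(b*(-4*sqrt(2) + 8/(27/2 + 16*sqrt(2) + sqrt(-2048 + (27 + 32*sqrt(2))^2)/2)^(1/3) + (27/2 + 16*sqrt(2) + sqrt(-2048 + (27 + 32*sqrt(2))^2)/2)^(1/3))/6)*sin(sqrt(3)*b*(-(27/2 + 16*sqrt(2) + sqrt(-2048 + (27 + 32*sqrt(2))^2)/2)^(1/3) + 8/(27/2 + 16*sqrt(2) + sqrt(-2048 + (27 + 32*sqrt(2))^2)/2)^(1/3))/6) + C2*exp(b*(-4*sqrt(2) + 8/(27/2 + 16*sqrt(2) + sqrt(-2048 + (27 + 32*sqrt(2))^2)/2)^(1/3) + (27/2 + 16*sqrt(2) + sqrt(-2048 + (27 + 32*sqrt(2))^2)/2)^(1/3))/6)*cos(sqrt(3)*b*(-(27/2 + 16*sqrt(2) + sqrt(-2048 + (27 + 32*sqrt(2))^2)/2)^(1/3) + 8/(27/2 + 16*sqrt(2) + sqrt(-2048 + (27 + 32*sqrt(2))^2)/2)^(1/3))/6) + C3*exp(-b*(8/(27/2 + 16*sqrt(2) + sqrt(-2048 + (27 + 32*sqrt(2))^2)/2)^(1/3) + 2*sqrt(2) + (27/2 + 16*sqrt(2) + sqrt(-2048 + (27 + 32*sqrt(2))^2)/2)^(1/3))/3) + 2*sqrt(2)*b + sqrt(2)


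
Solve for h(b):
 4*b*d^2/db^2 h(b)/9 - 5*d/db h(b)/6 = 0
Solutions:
 h(b) = C1 + C2*b^(23/8)


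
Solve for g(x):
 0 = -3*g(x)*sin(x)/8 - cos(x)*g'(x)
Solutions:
 g(x) = C1*cos(x)^(3/8)


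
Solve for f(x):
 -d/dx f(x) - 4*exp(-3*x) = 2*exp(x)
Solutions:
 f(x) = C1 - 2*exp(x) + 4*exp(-3*x)/3


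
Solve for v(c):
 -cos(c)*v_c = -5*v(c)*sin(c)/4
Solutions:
 v(c) = C1/cos(c)^(5/4)


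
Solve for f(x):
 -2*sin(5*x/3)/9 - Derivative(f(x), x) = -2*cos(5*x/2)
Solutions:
 f(x) = C1 + 4*sin(5*x/2)/5 + 2*cos(5*x/3)/15


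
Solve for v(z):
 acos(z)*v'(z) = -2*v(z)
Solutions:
 v(z) = C1*exp(-2*Integral(1/acos(z), z))


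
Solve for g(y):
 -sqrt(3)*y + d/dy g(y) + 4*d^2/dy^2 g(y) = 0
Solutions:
 g(y) = C1 + C2*exp(-y/4) + sqrt(3)*y^2/2 - 4*sqrt(3)*y


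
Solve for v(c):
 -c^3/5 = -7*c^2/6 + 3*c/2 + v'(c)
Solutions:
 v(c) = C1 - c^4/20 + 7*c^3/18 - 3*c^2/4


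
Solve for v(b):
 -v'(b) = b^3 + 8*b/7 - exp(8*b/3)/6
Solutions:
 v(b) = C1 - b^4/4 - 4*b^2/7 + exp(8*b/3)/16


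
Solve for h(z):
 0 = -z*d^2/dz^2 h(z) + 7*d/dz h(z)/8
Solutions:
 h(z) = C1 + C2*z^(15/8)


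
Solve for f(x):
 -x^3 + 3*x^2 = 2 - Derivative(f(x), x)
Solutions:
 f(x) = C1 + x^4/4 - x^3 + 2*x


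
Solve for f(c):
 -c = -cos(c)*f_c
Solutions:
 f(c) = C1 + Integral(c/cos(c), c)


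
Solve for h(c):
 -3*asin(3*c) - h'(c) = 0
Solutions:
 h(c) = C1 - 3*c*asin(3*c) - sqrt(1 - 9*c^2)


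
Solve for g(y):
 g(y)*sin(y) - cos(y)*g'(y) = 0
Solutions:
 g(y) = C1/cos(y)


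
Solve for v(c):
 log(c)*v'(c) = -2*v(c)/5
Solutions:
 v(c) = C1*exp(-2*li(c)/5)


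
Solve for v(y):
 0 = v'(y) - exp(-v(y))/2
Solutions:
 v(y) = log(C1 + y/2)


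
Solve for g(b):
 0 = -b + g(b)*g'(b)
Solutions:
 g(b) = -sqrt(C1 + b^2)
 g(b) = sqrt(C1 + b^2)


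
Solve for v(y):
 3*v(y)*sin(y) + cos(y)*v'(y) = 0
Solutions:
 v(y) = C1*cos(y)^3


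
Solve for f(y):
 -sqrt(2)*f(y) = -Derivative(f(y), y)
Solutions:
 f(y) = C1*exp(sqrt(2)*y)


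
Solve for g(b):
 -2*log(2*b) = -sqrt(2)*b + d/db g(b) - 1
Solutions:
 g(b) = C1 + sqrt(2)*b^2/2 - 2*b*log(b) - b*log(4) + 3*b


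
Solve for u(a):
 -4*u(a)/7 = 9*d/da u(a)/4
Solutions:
 u(a) = C1*exp(-16*a/63)


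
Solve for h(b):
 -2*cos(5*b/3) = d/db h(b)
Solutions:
 h(b) = C1 - 6*sin(5*b/3)/5


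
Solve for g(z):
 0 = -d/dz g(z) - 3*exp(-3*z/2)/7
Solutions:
 g(z) = C1 + 2*exp(-3*z/2)/7


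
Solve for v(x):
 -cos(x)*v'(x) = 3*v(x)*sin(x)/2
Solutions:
 v(x) = C1*cos(x)^(3/2)


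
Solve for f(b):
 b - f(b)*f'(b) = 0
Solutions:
 f(b) = -sqrt(C1 + b^2)
 f(b) = sqrt(C1 + b^2)


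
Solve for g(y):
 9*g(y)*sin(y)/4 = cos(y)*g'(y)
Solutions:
 g(y) = C1/cos(y)^(9/4)


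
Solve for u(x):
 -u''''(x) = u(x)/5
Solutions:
 u(x) = (C1*sin(sqrt(2)*5^(3/4)*x/10) + C2*cos(sqrt(2)*5^(3/4)*x/10))*exp(-sqrt(2)*5^(3/4)*x/10) + (C3*sin(sqrt(2)*5^(3/4)*x/10) + C4*cos(sqrt(2)*5^(3/4)*x/10))*exp(sqrt(2)*5^(3/4)*x/10)


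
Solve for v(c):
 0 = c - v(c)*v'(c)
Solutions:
 v(c) = -sqrt(C1 + c^2)
 v(c) = sqrt(C1 + c^2)


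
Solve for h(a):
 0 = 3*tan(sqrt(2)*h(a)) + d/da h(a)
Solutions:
 h(a) = sqrt(2)*(pi - asin(C1*exp(-3*sqrt(2)*a)))/2
 h(a) = sqrt(2)*asin(C1*exp(-3*sqrt(2)*a))/2


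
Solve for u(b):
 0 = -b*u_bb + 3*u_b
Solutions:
 u(b) = C1 + C2*b^4


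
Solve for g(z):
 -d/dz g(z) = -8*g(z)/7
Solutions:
 g(z) = C1*exp(8*z/7)


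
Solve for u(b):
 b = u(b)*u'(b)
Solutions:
 u(b) = -sqrt(C1 + b^2)
 u(b) = sqrt(C1 + b^2)


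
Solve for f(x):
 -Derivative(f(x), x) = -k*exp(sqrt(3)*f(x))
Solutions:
 f(x) = sqrt(3)*(2*log(-1/(C1 + k*x)) - log(3))/6


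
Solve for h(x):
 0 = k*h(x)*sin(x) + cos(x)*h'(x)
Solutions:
 h(x) = C1*exp(k*log(cos(x)))


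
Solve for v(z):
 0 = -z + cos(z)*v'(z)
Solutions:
 v(z) = C1 + Integral(z/cos(z), z)


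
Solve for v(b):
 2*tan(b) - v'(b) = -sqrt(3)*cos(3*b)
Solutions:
 v(b) = C1 - 2*log(cos(b)) + sqrt(3)*sin(3*b)/3


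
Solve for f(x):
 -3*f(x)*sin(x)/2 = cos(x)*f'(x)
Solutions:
 f(x) = C1*cos(x)^(3/2)


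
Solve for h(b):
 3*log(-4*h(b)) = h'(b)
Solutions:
 -Integral(1/(log(-_y) + 2*log(2)), (_y, h(b)))/3 = C1 - b


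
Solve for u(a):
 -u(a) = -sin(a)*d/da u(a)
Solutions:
 u(a) = C1*sqrt(cos(a) - 1)/sqrt(cos(a) + 1)


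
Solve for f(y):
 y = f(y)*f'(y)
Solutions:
 f(y) = -sqrt(C1 + y^2)
 f(y) = sqrt(C1 + y^2)


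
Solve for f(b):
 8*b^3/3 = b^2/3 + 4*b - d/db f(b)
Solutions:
 f(b) = C1 - 2*b^4/3 + b^3/9 + 2*b^2


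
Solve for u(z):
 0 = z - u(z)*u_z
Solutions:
 u(z) = -sqrt(C1 + z^2)
 u(z) = sqrt(C1 + z^2)


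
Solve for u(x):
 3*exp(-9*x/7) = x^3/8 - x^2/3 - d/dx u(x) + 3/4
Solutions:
 u(x) = C1 + x^4/32 - x^3/9 + 3*x/4 + 7*exp(-9*x/7)/3


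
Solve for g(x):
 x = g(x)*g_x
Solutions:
 g(x) = -sqrt(C1 + x^2)
 g(x) = sqrt(C1 + x^2)


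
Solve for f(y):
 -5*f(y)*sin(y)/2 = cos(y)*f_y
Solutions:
 f(y) = C1*cos(y)^(5/2)


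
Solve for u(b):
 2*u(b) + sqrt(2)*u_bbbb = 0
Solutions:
 u(b) = (C1*sin(2^(5/8)*b/2) + C2*cos(2^(5/8)*b/2))*exp(-2^(5/8)*b/2) + (C3*sin(2^(5/8)*b/2) + C4*cos(2^(5/8)*b/2))*exp(2^(5/8)*b/2)


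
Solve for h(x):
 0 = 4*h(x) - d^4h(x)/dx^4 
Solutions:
 h(x) = C1*exp(-sqrt(2)*x) + C2*exp(sqrt(2)*x) + C3*sin(sqrt(2)*x) + C4*cos(sqrt(2)*x)


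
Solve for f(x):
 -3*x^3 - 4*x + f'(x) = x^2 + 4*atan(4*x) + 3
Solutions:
 f(x) = C1 + 3*x^4/4 + x^3/3 + 2*x^2 + 4*x*atan(4*x) + 3*x - log(16*x^2 + 1)/2


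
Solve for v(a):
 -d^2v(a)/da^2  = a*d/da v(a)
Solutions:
 v(a) = C1 + C2*erf(sqrt(2)*a/2)


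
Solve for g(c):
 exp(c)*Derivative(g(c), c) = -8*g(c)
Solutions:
 g(c) = C1*exp(8*exp(-c))


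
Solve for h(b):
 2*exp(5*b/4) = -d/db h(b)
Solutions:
 h(b) = C1 - 8*exp(5*b/4)/5


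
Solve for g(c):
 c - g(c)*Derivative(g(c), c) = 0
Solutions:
 g(c) = -sqrt(C1 + c^2)
 g(c) = sqrt(C1 + c^2)


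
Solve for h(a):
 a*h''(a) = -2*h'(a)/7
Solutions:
 h(a) = C1 + C2*a^(5/7)


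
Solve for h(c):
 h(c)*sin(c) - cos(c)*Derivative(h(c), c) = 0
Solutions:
 h(c) = C1/cos(c)


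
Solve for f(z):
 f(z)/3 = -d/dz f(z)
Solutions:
 f(z) = C1*exp(-z/3)


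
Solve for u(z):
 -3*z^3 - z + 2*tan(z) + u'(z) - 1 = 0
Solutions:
 u(z) = C1 + 3*z^4/4 + z^2/2 + z + 2*log(cos(z))


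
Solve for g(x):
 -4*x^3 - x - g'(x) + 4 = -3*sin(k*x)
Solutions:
 g(x) = C1 - x^4 - x^2/2 + 4*x - 3*cos(k*x)/k


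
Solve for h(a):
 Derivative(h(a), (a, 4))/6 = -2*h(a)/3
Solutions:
 h(a) = (C1*sin(a) + C2*cos(a))*exp(-a) + (C3*sin(a) + C4*cos(a))*exp(a)


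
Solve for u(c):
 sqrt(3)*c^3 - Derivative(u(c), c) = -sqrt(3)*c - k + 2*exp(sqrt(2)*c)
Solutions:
 u(c) = C1 + sqrt(3)*c^4/4 + sqrt(3)*c^2/2 + c*k - sqrt(2)*exp(sqrt(2)*c)


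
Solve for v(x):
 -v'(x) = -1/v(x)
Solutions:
 v(x) = -sqrt(C1 + 2*x)
 v(x) = sqrt(C1 + 2*x)


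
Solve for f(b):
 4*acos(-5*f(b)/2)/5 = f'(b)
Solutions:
 Integral(1/acos(-5*_y/2), (_y, f(b))) = C1 + 4*b/5


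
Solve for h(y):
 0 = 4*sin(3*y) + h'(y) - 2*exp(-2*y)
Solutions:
 h(y) = C1 + 4*cos(3*y)/3 - exp(-2*y)


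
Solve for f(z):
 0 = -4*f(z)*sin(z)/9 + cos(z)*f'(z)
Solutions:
 f(z) = C1/cos(z)^(4/9)


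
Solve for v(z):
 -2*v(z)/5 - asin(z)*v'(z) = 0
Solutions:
 v(z) = C1*exp(-2*Integral(1/asin(z), z)/5)


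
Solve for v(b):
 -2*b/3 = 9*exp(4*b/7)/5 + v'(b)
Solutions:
 v(b) = C1 - b^2/3 - 63*exp(4*b/7)/20


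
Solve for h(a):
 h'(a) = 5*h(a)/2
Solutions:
 h(a) = C1*exp(5*a/2)


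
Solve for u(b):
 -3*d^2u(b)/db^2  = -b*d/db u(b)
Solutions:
 u(b) = C1 + C2*erfi(sqrt(6)*b/6)


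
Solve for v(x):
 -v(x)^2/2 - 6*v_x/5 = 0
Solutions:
 v(x) = 12/(C1 + 5*x)


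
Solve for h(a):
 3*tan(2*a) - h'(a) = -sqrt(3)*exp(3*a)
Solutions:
 h(a) = C1 + sqrt(3)*exp(3*a)/3 - 3*log(cos(2*a))/2


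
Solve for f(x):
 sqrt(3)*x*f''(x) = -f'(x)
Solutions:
 f(x) = C1 + C2*x^(1 - sqrt(3)/3)


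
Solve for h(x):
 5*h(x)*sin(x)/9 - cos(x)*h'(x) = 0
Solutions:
 h(x) = C1/cos(x)^(5/9)


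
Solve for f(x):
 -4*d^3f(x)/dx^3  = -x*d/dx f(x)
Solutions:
 f(x) = C1 + Integral(C2*airyai(2^(1/3)*x/2) + C3*airybi(2^(1/3)*x/2), x)


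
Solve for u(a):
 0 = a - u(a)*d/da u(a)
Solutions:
 u(a) = -sqrt(C1 + a^2)
 u(a) = sqrt(C1 + a^2)


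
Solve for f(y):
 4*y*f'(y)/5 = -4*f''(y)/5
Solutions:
 f(y) = C1 + C2*erf(sqrt(2)*y/2)


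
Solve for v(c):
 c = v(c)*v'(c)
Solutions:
 v(c) = -sqrt(C1 + c^2)
 v(c) = sqrt(C1 + c^2)


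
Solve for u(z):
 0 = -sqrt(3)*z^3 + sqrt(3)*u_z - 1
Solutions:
 u(z) = C1 + z^4/4 + sqrt(3)*z/3


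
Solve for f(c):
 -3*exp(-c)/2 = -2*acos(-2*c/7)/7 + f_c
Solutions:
 f(c) = C1 + 2*c*acos(-2*c/7)/7 + sqrt(49 - 4*c^2)/7 + 3*exp(-c)/2


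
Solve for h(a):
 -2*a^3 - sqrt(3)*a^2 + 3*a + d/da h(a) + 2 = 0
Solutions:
 h(a) = C1 + a^4/2 + sqrt(3)*a^3/3 - 3*a^2/2 - 2*a


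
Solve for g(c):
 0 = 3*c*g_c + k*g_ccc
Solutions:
 g(c) = C1 + Integral(C2*airyai(3^(1/3)*c*(-1/k)^(1/3)) + C3*airybi(3^(1/3)*c*(-1/k)^(1/3)), c)


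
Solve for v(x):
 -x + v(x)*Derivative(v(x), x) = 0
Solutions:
 v(x) = -sqrt(C1 + x^2)
 v(x) = sqrt(C1 + x^2)


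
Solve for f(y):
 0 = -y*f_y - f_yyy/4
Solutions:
 f(y) = C1 + Integral(C2*airyai(-2^(2/3)*y) + C3*airybi(-2^(2/3)*y), y)


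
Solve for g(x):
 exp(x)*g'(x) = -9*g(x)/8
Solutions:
 g(x) = C1*exp(9*exp(-x)/8)


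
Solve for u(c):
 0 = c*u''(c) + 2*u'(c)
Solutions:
 u(c) = C1 + C2/c


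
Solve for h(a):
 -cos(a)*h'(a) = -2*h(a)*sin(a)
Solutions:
 h(a) = C1/cos(a)^2


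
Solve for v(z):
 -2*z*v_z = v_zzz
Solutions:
 v(z) = C1 + Integral(C2*airyai(-2^(1/3)*z) + C3*airybi(-2^(1/3)*z), z)


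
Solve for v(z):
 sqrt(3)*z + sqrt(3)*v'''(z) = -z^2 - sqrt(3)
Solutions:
 v(z) = C1 + C2*z + C3*z^2 - sqrt(3)*z^5/180 - z^4/24 - z^3/6


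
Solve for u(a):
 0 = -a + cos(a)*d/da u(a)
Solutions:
 u(a) = C1 + Integral(a/cos(a), a)


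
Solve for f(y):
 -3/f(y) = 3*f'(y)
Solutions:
 f(y) = -sqrt(C1 - 2*y)
 f(y) = sqrt(C1 - 2*y)


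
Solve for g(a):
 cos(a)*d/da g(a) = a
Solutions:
 g(a) = C1 + Integral(a/cos(a), a)


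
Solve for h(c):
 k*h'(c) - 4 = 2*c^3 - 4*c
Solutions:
 h(c) = C1 + c^4/(2*k) - 2*c^2/k + 4*c/k


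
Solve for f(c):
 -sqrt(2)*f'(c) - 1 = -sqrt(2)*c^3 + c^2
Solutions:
 f(c) = C1 + c^4/4 - sqrt(2)*c^3/6 - sqrt(2)*c/2


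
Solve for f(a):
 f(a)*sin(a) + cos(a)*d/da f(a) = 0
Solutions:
 f(a) = C1*cos(a)


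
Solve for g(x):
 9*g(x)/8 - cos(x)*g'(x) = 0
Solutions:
 g(x) = C1*(sin(x) + 1)^(9/16)/(sin(x) - 1)^(9/16)


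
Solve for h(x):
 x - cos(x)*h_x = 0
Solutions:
 h(x) = C1 + Integral(x/cos(x), x)


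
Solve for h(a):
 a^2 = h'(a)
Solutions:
 h(a) = C1 + a^3/3


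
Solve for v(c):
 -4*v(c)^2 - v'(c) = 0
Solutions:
 v(c) = 1/(C1 + 4*c)


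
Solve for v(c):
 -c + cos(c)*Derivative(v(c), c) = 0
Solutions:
 v(c) = C1 + Integral(c/cos(c), c)


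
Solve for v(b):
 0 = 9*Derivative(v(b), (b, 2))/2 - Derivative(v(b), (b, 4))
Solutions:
 v(b) = C1 + C2*b + C3*exp(-3*sqrt(2)*b/2) + C4*exp(3*sqrt(2)*b/2)


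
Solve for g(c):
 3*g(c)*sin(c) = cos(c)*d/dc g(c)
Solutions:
 g(c) = C1/cos(c)^3


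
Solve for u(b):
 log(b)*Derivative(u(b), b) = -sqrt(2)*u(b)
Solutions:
 u(b) = C1*exp(-sqrt(2)*li(b))


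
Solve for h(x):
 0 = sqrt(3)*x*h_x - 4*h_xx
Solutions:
 h(x) = C1 + C2*erfi(sqrt(2)*3^(1/4)*x/4)


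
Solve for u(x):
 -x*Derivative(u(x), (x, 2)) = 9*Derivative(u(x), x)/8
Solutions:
 u(x) = C1 + C2/x^(1/8)


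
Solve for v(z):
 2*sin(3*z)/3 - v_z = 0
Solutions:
 v(z) = C1 - 2*cos(3*z)/9


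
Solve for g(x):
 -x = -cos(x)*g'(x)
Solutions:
 g(x) = C1 + Integral(x/cos(x), x)


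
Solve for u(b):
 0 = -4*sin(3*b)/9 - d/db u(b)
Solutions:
 u(b) = C1 + 4*cos(3*b)/27


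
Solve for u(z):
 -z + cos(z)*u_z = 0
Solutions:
 u(z) = C1 + Integral(z/cos(z), z)


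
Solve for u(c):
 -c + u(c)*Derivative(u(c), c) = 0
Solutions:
 u(c) = -sqrt(C1 + c^2)
 u(c) = sqrt(C1 + c^2)


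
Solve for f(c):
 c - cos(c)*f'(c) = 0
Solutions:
 f(c) = C1 + Integral(c/cos(c), c)


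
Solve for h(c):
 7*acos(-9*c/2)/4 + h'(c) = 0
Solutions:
 h(c) = C1 - 7*c*acos(-9*c/2)/4 - 7*sqrt(4 - 81*c^2)/36


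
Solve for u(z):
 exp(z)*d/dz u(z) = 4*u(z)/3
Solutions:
 u(z) = C1*exp(-4*exp(-z)/3)


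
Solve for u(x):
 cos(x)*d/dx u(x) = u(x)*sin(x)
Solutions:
 u(x) = C1/cos(x)


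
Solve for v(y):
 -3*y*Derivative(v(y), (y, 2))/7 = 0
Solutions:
 v(y) = C1 + C2*y


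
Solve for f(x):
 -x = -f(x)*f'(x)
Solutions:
 f(x) = -sqrt(C1 + x^2)
 f(x) = sqrt(C1 + x^2)


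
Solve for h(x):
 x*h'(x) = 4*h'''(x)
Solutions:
 h(x) = C1 + Integral(C2*airyai(2^(1/3)*x/2) + C3*airybi(2^(1/3)*x/2), x)


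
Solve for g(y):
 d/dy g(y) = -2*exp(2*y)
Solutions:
 g(y) = C1 - exp(2*y)


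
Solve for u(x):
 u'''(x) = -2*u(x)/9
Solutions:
 u(x) = C3*exp(-6^(1/3)*x/3) + (C1*sin(2^(1/3)*3^(5/6)*x/6) + C2*cos(2^(1/3)*3^(5/6)*x/6))*exp(6^(1/3)*x/6)


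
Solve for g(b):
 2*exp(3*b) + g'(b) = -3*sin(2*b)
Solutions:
 g(b) = C1 - 2*exp(3*b)/3 + 3*cos(2*b)/2


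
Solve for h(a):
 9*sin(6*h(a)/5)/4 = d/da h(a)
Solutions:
 -9*a/4 + 5*log(cos(6*h(a)/5) - 1)/12 - 5*log(cos(6*h(a)/5) + 1)/12 = C1


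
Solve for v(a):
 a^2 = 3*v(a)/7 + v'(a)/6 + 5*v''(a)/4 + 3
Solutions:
 v(a) = 7*a^2/3 - 49*a/27 + (C1*sin(sqrt(3731)*a/105) + C2*cos(sqrt(3731)*a/105))*exp(-a/15) - 4837/243


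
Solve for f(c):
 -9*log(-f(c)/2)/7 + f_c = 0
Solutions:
 -7*Integral(1/(log(-_y) - log(2)), (_y, f(c)))/9 = C1 - c


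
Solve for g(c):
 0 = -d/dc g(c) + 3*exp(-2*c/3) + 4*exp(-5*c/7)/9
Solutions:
 g(c) = C1 - 9*exp(-2*c/3)/2 - 28*exp(-5*c/7)/45


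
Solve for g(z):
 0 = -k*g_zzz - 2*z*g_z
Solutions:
 g(z) = C1 + Integral(C2*airyai(2^(1/3)*z*(-1/k)^(1/3)) + C3*airybi(2^(1/3)*z*(-1/k)^(1/3)), z)


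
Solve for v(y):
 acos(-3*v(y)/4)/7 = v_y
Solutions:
 Integral(1/acos(-3*_y/4), (_y, v(y))) = C1 + y/7


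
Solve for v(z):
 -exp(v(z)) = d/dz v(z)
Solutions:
 v(z) = log(1/(C1 + z))


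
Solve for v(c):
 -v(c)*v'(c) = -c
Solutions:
 v(c) = -sqrt(C1 + c^2)
 v(c) = sqrt(C1 + c^2)


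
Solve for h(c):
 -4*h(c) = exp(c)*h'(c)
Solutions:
 h(c) = C1*exp(4*exp(-c))


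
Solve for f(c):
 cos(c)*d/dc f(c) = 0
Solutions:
 f(c) = C1


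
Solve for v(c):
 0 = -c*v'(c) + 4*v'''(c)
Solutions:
 v(c) = C1 + Integral(C2*airyai(2^(1/3)*c/2) + C3*airybi(2^(1/3)*c/2), c)


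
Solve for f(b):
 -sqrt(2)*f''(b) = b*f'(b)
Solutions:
 f(b) = C1 + C2*erf(2^(1/4)*b/2)


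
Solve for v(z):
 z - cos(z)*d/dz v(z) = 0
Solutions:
 v(z) = C1 + Integral(z/cos(z), z)


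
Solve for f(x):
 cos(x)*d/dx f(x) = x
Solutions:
 f(x) = C1 + Integral(x/cos(x), x)


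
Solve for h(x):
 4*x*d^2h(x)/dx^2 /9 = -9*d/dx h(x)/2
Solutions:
 h(x) = C1 + C2/x^(73/8)


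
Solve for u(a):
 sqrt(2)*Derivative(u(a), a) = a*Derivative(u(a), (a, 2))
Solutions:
 u(a) = C1 + C2*a^(1 + sqrt(2))


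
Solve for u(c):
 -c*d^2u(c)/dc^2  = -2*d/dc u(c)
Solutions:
 u(c) = C1 + C2*c^3


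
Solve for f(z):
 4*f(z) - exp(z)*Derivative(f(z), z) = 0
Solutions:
 f(z) = C1*exp(-4*exp(-z))


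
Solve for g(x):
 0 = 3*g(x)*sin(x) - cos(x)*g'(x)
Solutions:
 g(x) = C1/cos(x)^3


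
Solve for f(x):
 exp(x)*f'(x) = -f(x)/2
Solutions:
 f(x) = C1*exp(exp(-x)/2)


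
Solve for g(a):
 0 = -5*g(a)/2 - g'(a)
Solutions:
 g(a) = C1*exp(-5*a/2)


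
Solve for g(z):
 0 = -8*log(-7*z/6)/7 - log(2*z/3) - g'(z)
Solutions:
 g(z) = C1 - 15*z*log(z)/7 + z*(-8*log(7)/7 + log(6)/7 + 15/7 + 2*log(3) - 8*I*pi/7)


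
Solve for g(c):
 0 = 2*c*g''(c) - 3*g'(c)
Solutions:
 g(c) = C1 + C2*c^(5/2)


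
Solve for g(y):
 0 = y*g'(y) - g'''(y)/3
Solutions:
 g(y) = C1 + Integral(C2*airyai(3^(1/3)*y) + C3*airybi(3^(1/3)*y), y)


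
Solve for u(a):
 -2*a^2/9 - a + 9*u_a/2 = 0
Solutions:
 u(a) = C1 + 4*a^3/243 + a^2/9


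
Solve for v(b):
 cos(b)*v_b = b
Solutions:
 v(b) = C1 + Integral(b/cos(b), b)


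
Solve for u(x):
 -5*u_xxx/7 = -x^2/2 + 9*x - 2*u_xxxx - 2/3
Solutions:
 u(x) = C1 + C2*x + C3*x^2 + C4*exp(5*x/14) + 7*x^5/600 - 217*x^4/600 - 4382*x^3/1125


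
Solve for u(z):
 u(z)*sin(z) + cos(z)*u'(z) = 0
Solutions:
 u(z) = C1*cos(z)


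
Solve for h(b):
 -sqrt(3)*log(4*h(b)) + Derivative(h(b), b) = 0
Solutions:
 -sqrt(3)*Integral(1/(log(_y) + 2*log(2)), (_y, h(b)))/3 = C1 - b
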